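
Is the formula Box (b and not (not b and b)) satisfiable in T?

Yes, satisfiable

1. Box (b and not (not b and b)), 0
2. b and not (not b and b), 0   [Box-rule on 1 via 0R0]
3. b, 0   [and-rule on 2]
4. not (not b and b), 0   [and-rule on 2]
Accessibility: 0R0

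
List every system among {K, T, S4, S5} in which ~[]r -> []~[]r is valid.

S4-tableau for the negation ~(~[]r -> []~[]r):
1. ~(~[]r -> []~[]r), w0
2. ~[]r, w0
3. ~[]~[]r, w0
4. ~r, w1
5. []r, w2
6. r, w2
Accessibility: w0Rw0, w0Rw1, w0Rw2, w1Rw1, w2Rw2
Complete open branch: countermodel on an S4-frame, so not valid in S4, nor in K, T (the same frame is also a K-frame and a T-frame).
S5-tableau for the negation ~(~[]r -> []~[]r):
1. ~(~[]r -> []~[]r), w0
2. ~[]r, w0
3. ~[]~[]r, w0
4. ~r, w1
5. []r, w2
6. r, w0
7. r, w1
Accessibility: w0Rw0, w0Rw1, w0Rw2, w1Rw0, w1Rw1, w1Rw2, w2Rw0, w2Rw1, w2Rw2
Branch closes: r and ~r both at w1.
Every branch closes (one shown): valid in S5.

S5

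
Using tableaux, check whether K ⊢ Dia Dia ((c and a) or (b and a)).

No, not valid

Tableau for the negation not Dia Dia ((c and a) or (b and a)):
1. not Dia Dia ((c and a) or (b and a)), u
The negation has an open branch (countermodel exists).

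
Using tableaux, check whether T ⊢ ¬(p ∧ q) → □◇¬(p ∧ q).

Tableau for the negation ¬(¬(p ∧ q) → □◇¬(p ∧ q)):
1. ¬(¬(p ∧ q) → □◇¬(p ∧ q)), w0
2. ¬(p ∧ q), w0   [¬→-rule on 1]
3. ¬□◇¬(p ∧ q), w0   [¬→-rule on 1]
4. ¬q, w0   [¬∧-rule on 2 (branches; this branch)]
5. ¬◇¬(p ∧ q), w1   [¬□-rule on 3: fresh world w1, w0Rw1]
6. p ∧ q, w1   [¬◇-rule on 5 via w1Rw1]
7. p, w1   [∧-rule on 6]
8. q, w1   [∧-rule on 6]
Accessibility: w0Rw0, w0Rw1, w1Rw1
The negation has an open branch (countermodel exists).

No, not valid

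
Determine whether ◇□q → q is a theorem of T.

Tableau for the negation ¬(◇□q → q):
1. ¬(◇□q → q), u
2. ◇□q, u
3. ¬q, u
4. □q, v
5. q, v
Accessibility: uRu, uRv, vRv
The negation has an open branch (countermodel exists).

Not valid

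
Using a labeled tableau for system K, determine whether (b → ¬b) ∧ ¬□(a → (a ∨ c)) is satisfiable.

1. (b → ¬b) ∧ ¬□(a → (a ∨ c)), w0
2. b → ¬b, w0
3. ¬□(a → (a ∨ c)), w0
4. ¬b, w0
5. ¬(a → (a ∨ c)), w1
6. a, w1
7. ¬(a ∨ c), w1
8. ¬a, w1
9. ¬c, w1
Accessibility: w0Rw1
Branch closes: a and ¬a both at w1.
All branches of the tableau close; one closing branch shown above.

No, unsatisfiable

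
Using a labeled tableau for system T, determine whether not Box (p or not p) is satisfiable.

Unsatisfiable (every branch closes)

1. not Box (p or not p), w0
2. not (p or not p), w1
3. not p, w1
4. p, w1
Accessibility: w0Rw0, w0Rw1, w1Rw1
Branch closes: p and not p both at w1.
Every branch closes; the branch above is one of them.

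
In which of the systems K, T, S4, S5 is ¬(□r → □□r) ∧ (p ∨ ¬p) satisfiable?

T-tableau for the formula:
1. ¬(□r → □□r) ∧ (p ∨ ¬p), 0
2. ¬(□r → □□r), 0
3. p ∨ ¬p, 0
4. □r, 0
5. ¬□□r, 0
6. r, 0
7. ¬p, 0
8. ¬□r, 1
9. r, 1
10. ¬r, 2
Accessibility: 0R0, 0R1, 1R1, 1R2, 2R2
Complete open branch: satisfiable in T, hence also in K (this T-model is also a K-model).
S4-tableau for the formula:
1. ¬(□r → □□r) ∧ (p ∨ ¬p), 0
2. ¬(□r → □□r), 0
3. p ∨ ¬p, 0
4. □r, 0
5. ¬□□r, 0
6. r, 0
7. ¬p, 0
8. ¬□r, 1
9. r, 1
10. ¬r, 2
11. r, 2
Accessibility: 0R0, 0R1, 0R2, 1R1, 1R2, 2R2
Branch closes: r and ¬r both at 2.
Every branch closes (one shown): unsatisfiable in S4, hence also in S5 (every S5-frame is an S4-frame).

K, T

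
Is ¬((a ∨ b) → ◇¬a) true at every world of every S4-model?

No, not valid

Tableau for the negation (a ∨ b) → ◇¬a:
1. (a ∨ b) → ◇¬a, w0
2. ◇¬a, w0
3. ¬a, w1
Accessibility: w0Rw0, w0Rw1, w1Rw1
The negation has an open branch (countermodel exists).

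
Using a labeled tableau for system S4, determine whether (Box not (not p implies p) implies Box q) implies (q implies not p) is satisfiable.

Satisfiable (open branch found)

1. (Box not (not p implies p) implies Box q) implies (q implies not p), 0
2. q implies not p, 0
3. not p, 0
Accessibility: 0R0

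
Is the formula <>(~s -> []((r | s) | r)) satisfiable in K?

Yes, satisfiable

1. <>(~s -> []((r | s) | r)), 0
2. ~s -> []((r | s) | r), 1
3. []((r | s) | r), 1
Accessibility: 0R1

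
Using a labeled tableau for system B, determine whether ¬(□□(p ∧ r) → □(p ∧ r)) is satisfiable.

No, unsatisfiable

1. ¬(□□(p ∧ r) → □(p ∧ r)), u
2. □□(p ∧ r), u
3. ¬□(p ∧ r), u
4. □(p ∧ r), u
5. p ∧ r, u
6. p, u
7. r, u
8. ¬(p ∧ r), v
9. □(p ∧ r), v
10. p ∧ r, v
11. p, v
12. r, v
13. ¬r, v
Accessibility: uRu, uRv, vRu, vRv
Branch closes: r and ¬r both at v.
All branches of the tableau close; one closing branch shown above.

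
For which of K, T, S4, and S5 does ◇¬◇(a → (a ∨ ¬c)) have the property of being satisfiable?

K

K-tableau for the formula:
1. ◇¬◇(a → (a ∨ ¬c)), w0
2. ¬◇(a → (a ∨ ¬c)), w1   [◇-rule on 1: fresh world w1, w0Rw1]
Accessibility: w0Rw1
Complete open branch: satisfiable in K.
T-tableau for the formula:
1. ◇¬◇(a → (a ∨ ¬c)), w0
2. ¬◇(a → (a ∨ ¬c)), w1   [◇-rule on 1: fresh world w1, w0Rw1]
3. ¬(a → (a ∨ ¬c)), w1   [¬◇-rule on 2 via w1Rw1]
4. a, w1   [¬→-rule on 3]
5. ¬(a ∨ ¬c), w1   [¬→-rule on 3]
6. ¬a, w1   [¬∨-rule on 5]
7. c, w1   [¬∨-rule on 5]
Accessibility: w0Rw0, w0Rw1, w1Rw1
Branch closes: a and ¬a both at w1.
Every branch closes (one shown): unsatisfiable in T, hence also in S4, S5 (every S4/S5-frame is a T-frame).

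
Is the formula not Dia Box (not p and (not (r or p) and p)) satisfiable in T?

1. not Dia Box (not p and (not (r or p) and p)), 0
2. not Box (not p and (not (r or p) and p)), 0
3. not (not p and (not (r or p) and p)), 1
4. not Box (not p and (not (r or p) and p)), 1
5. not (not (r or p) and p), 1
6. not p, 1
7. not (not p and (not (r or p) and p)), 2
8. not (not (r or p) and p), 2
9. not p, 2
Accessibility: 0R0, 0R1, 1R1, 1R2, 2R2

Yes, satisfiable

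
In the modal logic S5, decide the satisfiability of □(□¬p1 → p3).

Yes, satisfiable

1. □(□¬p1 → p3), u
2. □¬p1 → p3, u
3. p3, u
Accessibility: uRu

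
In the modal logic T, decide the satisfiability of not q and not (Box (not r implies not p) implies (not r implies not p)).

1. not q and not (Box (not r implies not p) implies (not r implies not p)), u
2. not q, u   [and-rule on 1]
3. not (Box (not r implies not p) implies (not r implies not p)), u   [and-rule on 1]
4. Box (not r implies not p), u   [neg-implies-rule on 3]
5. not (not r implies not p), u   [neg-implies-rule on 3]
6. not r, u   [neg-implies-rule on 5]
7. p, u   [neg-implies-rule on 5]
8. not r implies not p, u   [Box-rule on 4 via uRu]
9. not p, u   [implies-rule on 8 (branches; this branch)]
Accessibility: uRu
Branch closes: p and not p both at u.
Every branch closes; the branch above is one of them.

No, unsatisfiable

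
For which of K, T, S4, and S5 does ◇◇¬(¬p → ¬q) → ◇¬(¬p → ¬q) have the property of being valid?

S4-tableau for the negation ¬(◇◇¬(¬p → ¬q) → ◇¬(¬p → ¬q)):
1. ¬(◇◇¬(¬p → ¬q) → ◇¬(¬p → ¬q)), w0
2. ◇◇¬(¬p → ¬q), w0
3. ¬◇¬(¬p → ¬q), w0
4. ¬p → ¬q, w0
5. ¬q, w0
6. ◇¬(¬p → ¬q), w1
7. ¬p → ¬q, w1
8. ¬q, w1
9. ¬(¬p → ¬q), w2
10. ¬p, w2
11. q, w2
12. ¬p → ¬q, w2
13. ¬q, w2
Accessibility: w0Rw0, w0Rw1, w0Rw2, w1Rw1, w1Rw2, w2Rw2
Branch closes: q and ¬q both at w2.
Every branch closes (one shown): valid in S4, hence also in S5 (every theorem of S4 is a theorem of S5).
T-tableau for the negation ¬(◇◇¬(¬p → ¬q) → ◇¬(¬p → ¬q)):
1. ¬(◇◇¬(¬p → ¬q) → ◇¬(¬p → ¬q)), w0
2. ◇◇¬(¬p → ¬q), w0
3. ¬◇¬(¬p → ¬q), w0
4. ¬p → ¬q, w0
5. ¬q, w0
6. ◇¬(¬p → ¬q), w1
7. ¬p → ¬q, w1
8. ¬q, w1
9. ¬(¬p → ¬q), w2
10. ¬p, w2
11. q, w2
Accessibility: w0Rw0, w0Rw1, w1Rw1, w1Rw2, w2Rw2
Complete open branch: countermodel on a T-frame, so not valid in T, nor in K (the same frame is also a K-frame).

S4, S5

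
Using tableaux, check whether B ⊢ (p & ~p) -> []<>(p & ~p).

Yes, valid

Tableau for the negation ~((p & ~p) -> []<>(p & ~p)):
1. ~((p & ~p) -> []<>(p & ~p)), w0
2. p & ~p, w0
3. ~[]<>(p & ~p), w0
4. p, w0
5. ~p, w0
Accessibility: w0Rw0
Branch closes: p and ~p both at w0.
All branches of the negation close; one closing branch shown above.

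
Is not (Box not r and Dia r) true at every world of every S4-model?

Tableau for the negation Box not r and Dia r:
1. Box not r and Dia r, u
2. Box not r, u
3. Dia r, u
4. not r, u
5. r, v
6. not r, v
Accessibility: uRu, uRv, vRv
Branch closes: r and not r both at v.
All branches of the negation close; one closing branch shown above.

Yes, valid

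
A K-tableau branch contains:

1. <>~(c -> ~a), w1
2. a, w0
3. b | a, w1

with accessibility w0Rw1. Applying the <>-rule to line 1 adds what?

a fresh world w2 with w1Rw2, and ~(c -> ~a) at w2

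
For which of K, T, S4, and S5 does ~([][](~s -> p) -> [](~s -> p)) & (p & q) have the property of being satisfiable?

K

K-tableau for the formula:
1. ~([][](~s -> p) -> [](~s -> p)) & (p & q), 0
2. ~([][](~s -> p) -> [](~s -> p)), 0   [&-rule on 1]
3. p & q, 0   [&-rule on 1]
4. [][](~s -> p), 0   [~->-rule on 2]
5. ~[](~s -> p), 0   [~->-rule on 2]
6. p, 0   [&-rule on 3]
7. q, 0   [&-rule on 3]
8. ~(~s -> p), 1   [~[]-rule on 5: fresh world 1, 0R1]
9. ~s, 1   [~->-rule on 8]
10. ~p, 1   [~->-rule on 8]
11. [](~s -> p), 1   [[]-rule on 4 via 0R1]
Accessibility: 0R1
Complete open branch: satisfiable in K.
T-tableau for the formula:
1. ~([][](~s -> p) -> [](~s -> p)) & (p & q), 0
2. ~([][](~s -> p) -> [](~s -> p)), 0   [&-rule on 1]
3. p & q, 0   [&-rule on 1]
4. [][](~s -> p), 0   [~->-rule on 2]
5. ~[](~s -> p), 0   [~->-rule on 2]
6. p, 0   [&-rule on 3]
7. q, 0   [&-rule on 3]
8. [](~s -> p), 0   [[]-rule on 4 via 0R0]
9. ~s -> p, 0   [[]-rule on 8 via 0R0]
10. ~(~s -> p), 1   [~[]-rule on 5: fresh world 1, 0R1]
11. ~s, 1   [~->-rule on 10]
12. ~p, 1   [~->-rule on 10]
13. [](~s -> p), 1   [[]-rule on 4 via 0R1]
14. ~s -> p, 1   [[]-rule on 8 via 0R1]
15. p, 1   [->-rule on 14 (branches; this branch)]
Accessibility: 0R0, 0R1, 1R1
Branch closes: p and ~p both at 1.
Every branch closes (one shown): unsatisfiable in T, hence also in S4, S5 (every S4/S5-frame is a T-frame).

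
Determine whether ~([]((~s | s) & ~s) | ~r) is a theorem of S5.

Tableau for the negation []((~s | s) & ~s) | ~r:
1. []((~s | s) & ~s) | ~r, 0
2. ~r, 0
Accessibility: 0R0
The negation has an open branch (countermodel exists).

No, not valid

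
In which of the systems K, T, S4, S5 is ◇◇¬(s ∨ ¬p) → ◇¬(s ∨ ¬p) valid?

S4-tableau for the negation ¬(◇◇¬(s ∨ ¬p) → ◇¬(s ∨ ¬p)):
1. ¬(◇◇¬(s ∨ ¬p) → ◇¬(s ∨ ¬p)), w0
2. ◇◇¬(s ∨ ¬p), w0
3. ¬◇¬(s ∨ ¬p), w0
4. s ∨ ¬p, w0
5. ¬p, w0
6. ◇¬(s ∨ ¬p), w1
7. s ∨ ¬p, w1
8. ¬p, w1
9. ¬(s ∨ ¬p), w2
10. ¬s, w2
11. p, w2
12. s ∨ ¬p, w2
13. ¬p, w2
Accessibility: w0Rw0, w0Rw1, w0Rw2, w1Rw1, w1Rw2, w2Rw2
Branch closes: p and ¬p both at w2.
Every branch closes (one shown): valid in S4, hence also in S5 (every theorem of S4 is a theorem of S5).
T-tableau for the negation ¬(◇◇¬(s ∨ ¬p) → ◇¬(s ∨ ¬p)):
1. ¬(◇◇¬(s ∨ ¬p) → ◇¬(s ∨ ¬p)), w0
2. ◇◇¬(s ∨ ¬p), w0
3. ¬◇¬(s ∨ ¬p), w0
4. s ∨ ¬p, w0
5. ¬p, w0
6. ◇¬(s ∨ ¬p), w1
7. s ∨ ¬p, w1
8. ¬p, w1
9. ¬(s ∨ ¬p), w2
10. ¬s, w2
11. p, w2
Accessibility: w0Rw0, w0Rw1, w1Rw1, w1Rw2, w2Rw2
Complete open branch: countermodel on a T-frame, so not valid in T, nor in K (the same frame is also a K-frame).

S4, S5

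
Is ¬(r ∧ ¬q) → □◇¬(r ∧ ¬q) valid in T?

Tableau for the negation ¬(¬(r ∧ ¬q) → □◇¬(r ∧ ¬q)):
1. ¬(¬(r ∧ ¬q) → □◇¬(r ∧ ¬q)), 0
2. ¬(r ∧ ¬q), 0   [¬→-rule on 1]
3. ¬□◇¬(r ∧ ¬q), 0   [¬→-rule on 1]
4. q, 0   [¬∧-rule on 2 (branches; this branch)]
5. ¬◇¬(r ∧ ¬q), 1   [¬□-rule on 3: fresh world 1, 0R1]
6. r ∧ ¬q, 1   [¬◇-rule on 5 via 1R1]
7. r, 1   [∧-rule on 6]
8. ¬q, 1   [∧-rule on 6]
Accessibility: 0R0, 0R1, 1R1
The negation has an open branch (countermodel exists).

Not valid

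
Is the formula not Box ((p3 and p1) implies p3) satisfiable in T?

1. not Box ((p3 and p1) implies p3), w0
2. not ((p3 and p1) implies p3), w1
3. p3 and p1, w1
4. not p3, w1
5. p3, w1
6. p1, w1
Accessibility: w0Rw0, w0Rw1, w1Rw1
Branch closes: p3 and not p3 both at w1.
All branches of the tableau close; one closing branch shown above.

No, unsatisfiable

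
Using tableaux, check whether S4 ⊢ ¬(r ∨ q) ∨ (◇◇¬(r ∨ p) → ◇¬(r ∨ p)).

Yes, valid

Tableau for the negation ¬(¬(r ∨ q) ∨ (◇◇¬(r ∨ p) → ◇¬(r ∨ p))):
1. ¬(¬(r ∨ q) ∨ (◇◇¬(r ∨ p) → ◇¬(r ∨ p))), w0
2. r ∨ q, w0   [¬∨-rule on 1]
3. ¬(◇◇¬(r ∨ p) → ◇¬(r ∨ p)), w0   [¬∨-rule on 1]
4. ◇◇¬(r ∨ p), w0   [¬→-rule on 3]
5. ¬◇¬(r ∨ p), w0   [¬→-rule on 3]
6. r ∨ p, w0   [¬◇-rule on 5 via w0Rw0]
7. q, w0   [∨-rule on 2 (branches; this branch)]
8. p, w0   [∨-rule on 6 (branches; this branch)]
9. ◇¬(r ∨ p), w1   [◇-rule on 4: fresh world w1, w0Rw1]
10. r ∨ p, w1   [¬◇-rule on 5 via w0Rw1]
11. p, w1   [∨-rule on 10 (branches; this branch)]
12. ¬(r ∨ p), w2   [◇-rule on 9: fresh world w2, w1Rw2]
13. ¬r, w2   [¬∨-rule on 12]
14. ¬p, w2   [¬∨-rule on 12]
15. r ∨ p, w2   [¬◇-rule on 5 via w0Rw2]
16. p, w2   [∨-rule on 15 (branches; this branch)]
Accessibility: w0Rw0, w0Rw1, w0Rw2, w1Rw1, w1Rw2, w2Rw2
Branch closes: p and ¬p both at w2.
All branches of the negation close; one closing branch shown above.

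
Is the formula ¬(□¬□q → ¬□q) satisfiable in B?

1. ¬(□¬□q → ¬□q), 0
2. □¬□q, 0
3. □q, 0
4. ¬□q, 0
5. q, 0
6. ¬q, 1
7. ¬□q, 1
8. q, 1
Accessibility: 0R0, 0R1, 1R0, 1R1
Branch closes: q and ¬q both at 1.
(One branch shown.) All branches close.

Unsatisfiable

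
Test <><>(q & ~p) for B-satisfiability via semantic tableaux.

1. <><>(q & ~p), u
2. <>(q & ~p), v
3. q & ~p, w
4. q, w
5. ~p, w
Accessibility: uRu, uRv, vRu, vRv, vRw, wRv, wRw

Satisfiable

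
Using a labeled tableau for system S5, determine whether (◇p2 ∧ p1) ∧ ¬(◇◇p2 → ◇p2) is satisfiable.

1. (◇p2 ∧ p1) ∧ ¬(◇◇p2 → ◇p2), 0
2. ◇p2 ∧ p1, 0
3. ¬(◇◇p2 → ◇p2), 0
4. ◇p2, 0
5. p1, 0
6. ◇◇p2, 0
7. ¬◇p2, 0
8. ¬p2, 0
9. p2, 1
10. ¬p2, 1
Accessibility: 0R0, 0R1, 1R0, 1R1
Branch closes: p2 and ¬p2 both at 1.
Every branch closes; the branch above is one of them.

Unsatisfiable (every branch closes)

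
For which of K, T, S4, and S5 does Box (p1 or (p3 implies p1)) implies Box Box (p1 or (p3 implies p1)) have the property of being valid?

T-tableau for the negation not (Box (p1 or (p3 implies p1)) implies Box Box (p1 or (p3 implies p1))):
1. not (Box (p1 or (p3 implies p1)) implies Box Box (p1 or (p3 implies p1))), u
2. Box (p1 or (p3 implies p1)), u
3. not Box Box (p1 or (p3 implies p1)), u
4. p1 or (p3 implies p1), u
5. p3 implies p1, u
6. p1, u
7. not Box (p1 or (p3 implies p1)), v
8. p1 or (p3 implies p1), v
9. p3 implies p1, v
10. p1, v
11. not (p1 or (p3 implies p1)), w
12. not p1, w
13. not (p3 implies p1), w
14. p3, w
Accessibility: uRu, uRv, vRv, vRw, wRw
Complete open branch: countermodel on a T-frame, so not valid in T, nor in K (the same frame is also a K-frame).
S4-tableau for the negation not (Box (p1 or (p3 implies p1)) implies Box Box (p1 or (p3 implies p1))):
1. not (Box (p1 or (p3 implies p1)) implies Box Box (p1 or (p3 implies p1))), u
2. Box (p1 or (p3 implies p1)), u
3. not Box Box (p1 or (p3 implies p1)), u
4. p1 or (p3 implies p1), u
5. p3 implies p1, u
6. p1, u
7. not Box (p1 or (p3 implies p1)), v
8. p1 or (p3 implies p1), v
9. p3 implies p1, v
10. p1, v
11. not (p1 or (p3 implies p1)), w
12. not p1, w
13. not (p3 implies p1), w
14. p3, w
15. p1 or (p3 implies p1), w
16. p3 implies p1, w
17. p1, w
Accessibility: uRu, uRv, uRw, vRv, vRw, wRw
Branch closes: p1 and not p1 both at w.
Every branch closes (one shown): valid in S4, hence also in S5 (every theorem of S4 is a theorem of S5).

S4, S5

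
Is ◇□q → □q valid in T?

Tableau for the negation ¬(◇□q → □q):
1. ¬(◇□q → □q), 0
2. ◇□q, 0   [¬→-rule on 1]
3. ¬□q, 0   [¬→-rule on 1]
4. □q, 1   [◇-rule on 2: fresh world 1, 0R1]
5. q, 1   [□-rule on 4 via 1R1]
6. ¬q, 2   [¬□-rule on 3: fresh world 2, 0R2]
Accessibility: 0R0, 0R1, 0R2, 1R1, 2R2
The negation has an open branch (countermodel exists).

Not valid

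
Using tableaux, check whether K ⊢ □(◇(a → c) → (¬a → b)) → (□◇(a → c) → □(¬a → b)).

Valid

Tableau for the negation ¬(□(◇(a → c) → (¬a → b)) → (□◇(a → c) → □(¬a → b))):
1. ¬(□(◇(a → c) → (¬a → b)) → (□◇(a → c) → □(¬a → b))), 0
2. □(◇(a → c) → (¬a → b)), 0
3. ¬(□◇(a → c) → □(¬a → b)), 0
4. □◇(a → c), 0
5. ¬□(¬a → b), 0
6. ¬(¬a → b), 1
7. ¬a, 1
8. ¬b, 1
9. ◇(a → c) → (¬a → b), 1
10. ◇(a → c), 1
11. ¬◇(a → c), 1
12. a → c, 2
13. ¬(a → c), 2
14. a, 2
15. ¬c, 2
16. c, 2
Accessibility: 0R1, 1R2
Branch closes: c and ¬c both at 2.
All branches of the negation close; one closing branch shown above.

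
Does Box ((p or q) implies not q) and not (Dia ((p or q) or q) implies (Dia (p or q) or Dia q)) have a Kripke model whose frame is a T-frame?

Unsatisfiable (every branch closes)

1. Box ((p or q) implies not q) and not (Dia ((p or q) or q) implies (Dia (p or q) or Dia q)), 0
2. Box ((p or q) implies not q), 0   [and-rule on 1]
3. not (Dia ((p or q) or q) implies (Dia (p or q) or Dia q)), 0   [and-rule on 1]
4. Dia ((p or q) or q), 0   [neg-implies-rule on 3]
5. not (Dia (p or q) or Dia q), 0   [neg-implies-rule on 3]
6. not Dia (p or q), 0   [neg-or-rule on 5]
7. not Dia q, 0   [neg-or-rule on 5]
8. (p or q) implies not q, 0   [Box-rule on 2 via 0R0]
9. not (p or q), 0   [neg-Dia-rule on 6 via 0R0]
10. not p, 0   [neg-or-rule on 9]
11. not q, 0   [neg-or-rule on 9]
12. (p or q) or q, 1   [Dia-rule on 4: fresh world 1, 0R1]
13. (p or q) implies not q, 1   [Box-rule on 2 via 0R1]
14. not (p or q), 1   [neg-Dia-rule on 6 via 0R1]
15. not p, 1   [neg-or-rule on 14]
16. not q, 1   [neg-or-rule on 14]
17. p or q, 1   [or-rule on 12 (branches; this branch)]
18. q, 1   [or-rule on 17 (branches; this branch)]
Accessibility: 0R0, 0R1, 1R1
Branch closes: q and not q both at 1.
Every branch closes; the branch above is one of them.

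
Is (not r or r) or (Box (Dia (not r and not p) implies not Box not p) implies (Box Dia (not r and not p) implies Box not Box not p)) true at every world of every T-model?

Valid

Tableau for the negation not ((not r or r) or (Box (Dia (not r and not p) implies not Box not p) implies (Box Dia (not r and not p) implies Box not Box not p))):
1. not ((not r or r) or (Box (Dia (not r and not p) implies not Box not p) implies (Box Dia (not r and not p) implies Box not Box not p))), u
2. not (not r or r), u   [neg-or-rule on 1]
3. not (Box (Dia (not r and not p) implies not Box not p) implies (Box Dia (not r and not p) implies Box not Box not p)), u   [neg-or-rule on 1]
4. r, u   [neg-or-rule on 2]
5. not r, u   [neg-or-rule on 2]
Accessibility: uRu
Branch closes: r and not r both at u.
All branches of the negation close; one closing branch shown above.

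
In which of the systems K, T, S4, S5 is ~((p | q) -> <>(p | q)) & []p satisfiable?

K

K-tableau for the formula:
1. ~((p | q) -> <>(p | q)) & []p, 0
2. ~((p | q) -> <>(p | q)), 0
3. []p, 0
4. p | q, 0
5. ~<>(p | q), 0
6. q, 0
Complete open branch: satisfiable in K.
T-tableau for the formula:
1. ~((p | q) -> <>(p | q)) & []p, 0
2. ~((p | q) -> <>(p | q)), 0
3. []p, 0
4. p | q, 0
5. ~<>(p | q), 0
6. p, 0
7. ~(p | q), 0
8. ~p, 0
9. ~q, 0
Accessibility: 0R0
Branch closes: p and ~p both at 0.
Every branch closes (one shown): unsatisfiable in T, hence also in S4, S5 (every S4/S5-frame is a T-frame).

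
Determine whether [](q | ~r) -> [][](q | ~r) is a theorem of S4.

Tableau for the negation ~([](q | ~r) -> [][](q | ~r)):
1. ~([](q | ~r) -> [][](q | ~r)), w0
2. [](q | ~r), w0
3. ~[][](q | ~r), w0
4. q | ~r, w0
5. ~r, w0
6. ~[](q | ~r), w1
7. q | ~r, w1
8. ~r, w1
9. ~(q | ~r), w2
10. ~q, w2
11. r, w2
12. q | ~r, w2
13. ~r, w2
Accessibility: w0Rw0, w0Rw1, w0Rw2, w1Rw1, w1Rw2, w2Rw2
Branch closes: r and ~r both at w2.
Every branch of the negation's tableau closes; the branch above is one of them.

Yes, valid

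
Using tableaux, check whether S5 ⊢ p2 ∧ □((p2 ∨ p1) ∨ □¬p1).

Tableau for the negation ¬(p2 ∧ □((p2 ∨ p1) ∨ □¬p1)):
1. ¬(p2 ∧ □((p2 ∨ p1) ∨ □¬p1)), 0
2. ¬□((p2 ∨ p1) ∨ □¬p1), 0
3. ¬((p2 ∨ p1) ∨ □¬p1), 1
4. ¬(p2 ∨ p1), 1
5. ¬□¬p1, 1
6. ¬p2, 1
7. ¬p1, 1
8. p1, 2
Accessibility: 0R0, 0R1, 0R2, 1R0, 1R1, 1R2, 2R0, 2R1, 2R2
The negation has an open branch (countermodel exists).

Invalid (countermodel exists)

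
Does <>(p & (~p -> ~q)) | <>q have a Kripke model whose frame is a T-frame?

Satisfiable (open branch found)

1. <>(p & (~p -> ~q)) | <>q, 0
2. <>q, 0
3. q, 1
Accessibility: 0R0, 0R1, 1R1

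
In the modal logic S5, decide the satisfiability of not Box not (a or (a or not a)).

1. not Box not (a or (a or not a)), w0
2. a or (a or not a), w1
3. a or not a, w1
4. not a, w1
Accessibility: w0Rw0, w0Rw1, w1Rw0, w1Rw1

Satisfiable (open branch found)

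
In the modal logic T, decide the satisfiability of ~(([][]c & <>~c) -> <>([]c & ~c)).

Unsatisfiable

1. ~(([][]c & <>~c) -> <>([]c & ~c)), u
2. [][]c & <>~c, u
3. ~<>([]c & ~c), u
4. [][]c, u
5. <>~c, u
6. ~([]c & ~c), u
7. []c, u
8. c, u
9. ~c, v
10. ~([]c & ~c), v
11. []c, v
12. c, v
Accessibility: uRu, uRv, vRv
Branch closes: c and ~c both at v.
Every branch closes; the branch above is one of them.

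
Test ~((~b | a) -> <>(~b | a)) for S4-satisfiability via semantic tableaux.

1. ~((~b | a) -> <>(~b | a)), w0
2. ~b | a, w0
3. ~<>(~b | a), w0
4. ~(~b | a), w0
5. b, w0
6. ~a, w0
7. a, w0
Accessibility: w0Rw0
Branch closes: a and ~a both at w0.
Every branch closes; the branch above is one of them.

Unsatisfiable (every branch closes)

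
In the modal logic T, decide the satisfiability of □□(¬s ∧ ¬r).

1. □□(¬s ∧ ¬r), u
2. □(¬s ∧ ¬r), u
3. ¬s ∧ ¬r, u
4. ¬s, u
5. ¬r, u
Accessibility: uRu

Satisfiable (open branch found)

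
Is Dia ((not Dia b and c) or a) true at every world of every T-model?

Tableau for the negation not Dia ((not Dia b and c) or a):
1. not Dia ((not Dia b and c) or a), w0
2. not ((not Dia b and c) or a), w0
3. not (not Dia b and c), w0
4. not a, w0
5. not c, w0
Accessibility: w0Rw0
The negation has an open branch (countermodel exists).

Not valid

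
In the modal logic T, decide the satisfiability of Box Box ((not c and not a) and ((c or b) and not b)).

1. Box Box ((not c and not a) and ((c or b) and not b)), 0
2. Box ((not c and not a) and ((c or b) and not b)), 0   [Box-rule on 1 via 0R0]
3. (not c and not a) and ((c or b) and not b), 0   [Box-rule on 2 via 0R0]
4. not c and not a, 0   [and-rule on 3]
5. (c or b) and not b, 0   [and-rule on 3]
6. not c, 0   [and-rule on 4]
7. not a, 0   [and-rule on 4]
8. c or b, 0   [and-rule on 5]
9. not b, 0   [and-rule on 5]
10. b, 0   [or-rule on 8 (branches; this branch)]
Accessibility: 0R0
Branch closes: b and not b both at 0.
All branches of the tableau close; one closing branch shown above.

Unsatisfiable (every branch closes)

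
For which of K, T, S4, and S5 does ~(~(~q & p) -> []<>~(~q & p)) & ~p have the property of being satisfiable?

S4-tableau for the formula:
1. ~(~(~q & p) -> []<>~(~q & p)) & ~p, w0
2. ~(~(~q & p) -> []<>~(~q & p)), w0   [&-rule on 1]
3. ~p, w0   [&-rule on 1]
4. ~(~q & p), w0   [~->-rule on 2]
5. ~[]<>~(~q & p), w0   [~->-rule on 2]
6. ~<>~(~q & p), w1   [~[]-rule on 5: fresh world w1, w0Rw1]
7. ~q & p, w1   [~<>-rule on 6 via w1Rw1]
8. ~q, w1   [&-rule on 7]
9. p, w1   [&-rule on 7]
Accessibility: w0Rw0, w0Rw1, w1Rw1
Complete open branch: satisfiable in S4, hence also in K, T (this S4-model is also a K-model and a T-model).
S5-tableau for the formula:
1. ~(~(~q & p) -> []<>~(~q & p)) & ~p, w0
2. ~(~(~q & p) -> []<>~(~q & p)), w0   [&-rule on 1]
3. ~p, w0   [&-rule on 1]
4. ~(~q & p), w0   [~->-rule on 2]
5. ~[]<>~(~q & p), w0   [~->-rule on 2]
6. ~<>~(~q & p), w1   [~[]-rule on 5: fresh world w1, w0Rw1]
7. ~q & p, w0   [~<>-rule on 6 via w1Rw0]
8. ~q, w0   [&-rule on 7]
9. p, w0   [&-rule on 7]
Accessibility: w0Rw0, w0Rw1, w1Rw0, w1Rw1
Branch closes: p and ~p both at w0.
Every branch closes (one shown): unsatisfiable in S5.

K, T, S4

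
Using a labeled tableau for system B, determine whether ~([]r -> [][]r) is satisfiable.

Yes, satisfiable

1. ~([]r -> [][]r), 0
2. []r, 0
3. ~[][]r, 0
4. r, 0
5. ~[]r, 1
6. r, 1
7. ~r, 2
Accessibility: 0R0, 0R1, 1R0, 1R1, 1R2, 2R1, 2R2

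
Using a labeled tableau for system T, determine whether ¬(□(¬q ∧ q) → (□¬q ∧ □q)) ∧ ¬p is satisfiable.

1. ¬(□(¬q ∧ q) → (□¬q ∧ □q)) ∧ ¬p, 0
2. ¬(□(¬q ∧ q) → (□¬q ∧ □q)), 0
3. ¬p, 0
4. □(¬q ∧ q), 0
5. ¬(□¬q ∧ □q), 0
6. ¬q ∧ q, 0
7. ¬q, 0
8. q, 0
Accessibility: 0R0
Branch closes: q and ¬q both at 0.
Every branch closes; the branch above is one of them.

Unsatisfiable (every branch closes)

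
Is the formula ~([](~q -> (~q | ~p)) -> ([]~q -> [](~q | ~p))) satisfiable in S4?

No, unsatisfiable

1. ~([](~q -> (~q | ~p)) -> ([]~q -> [](~q | ~p))), 0
2. [](~q -> (~q | ~p)), 0
3. ~([]~q -> [](~q | ~p)), 0
4. []~q, 0
5. ~[](~q | ~p), 0
6. ~q -> (~q | ~p), 0
7. ~q, 0
8. ~q | ~p, 0
9. ~p, 0
10. ~(~q | ~p), 1
11. q, 1
12. p, 1
13. ~q -> (~q | ~p), 1
14. ~q, 1
Accessibility: 0R0, 0R1, 1R1
Branch closes: q and ~q both at 1.
Every branch closes; the branch above is one of them.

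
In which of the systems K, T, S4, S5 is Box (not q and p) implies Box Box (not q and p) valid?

S4, S5

S4-tableau for the negation not (Box (not q and p) implies Box Box (not q and p)):
1. not (Box (not q and p) implies Box Box (not q and p)), 0
2. Box (not q and p), 0
3. not Box Box (not q and p), 0
4. not q and p, 0
5. not q, 0
6. p, 0
7. not Box (not q and p), 1
8. not q and p, 1
9. not q, 1
10. p, 1
11. not (not q and p), 2
12. not q and p, 2
13. not q, 2
14. p, 2
15. not p, 2
Accessibility: 0R0, 0R1, 0R2, 1R1, 1R2, 2R2
Branch closes: p and not p both at 2.
Every branch closes (one shown): valid in S4, hence also in S5 (every theorem of S4 is a theorem of S5).
T-tableau for the negation not (Box (not q and p) implies Box Box (not q and p)):
1. not (Box (not q and p) implies Box Box (not q and p)), 0
2. Box (not q and p), 0
3. not Box Box (not q and p), 0
4. not q and p, 0
5. not q, 0
6. p, 0
7. not Box (not q and p), 1
8. not q and p, 1
9. not q, 1
10. p, 1
11. not (not q and p), 2
12. not p, 2
Accessibility: 0R0, 0R1, 1R1, 1R2, 2R2
Complete open branch: countermodel on a T-frame, so not valid in T, nor in K (the same frame is also a K-frame).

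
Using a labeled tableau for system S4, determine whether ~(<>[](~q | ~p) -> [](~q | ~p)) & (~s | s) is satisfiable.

Satisfiable

1. ~(<>[](~q | ~p) -> [](~q | ~p)) & (~s | s), u
2. ~(<>[](~q | ~p) -> [](~q | ~p)), u
3. ~s | s, u
4. <>[](~q | ~p), u
5. ~[](~q | ~p), u
6. s, u
7. [](~q | ~p), v
8. ~q | ~p, v
9. ~p, v
10. ~(~q | ~p), w
11. q, w
12. p, w
Accessibility: uRu, uRv, uRw, vRv, wRw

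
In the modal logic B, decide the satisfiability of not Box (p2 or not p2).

Unsatisfiable (every branch closes)

1. not Box (p2 or not p2), 0
2. not (p2 or not p2), 1
3. not p2, 1
4. p2, 1
Accessibility: 0R0, 0R1, 1R0, 1R1
Branch closes: p2 and not p2 both at 1.
(One branch shown.) All branches close.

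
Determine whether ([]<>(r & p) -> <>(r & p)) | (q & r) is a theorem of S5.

Valid in S5

Tableau for the negation ~(([]<>(r & p) -> <>(r & p)) | (q & r)):
1. ~(([]<>(r & p) -> <>(r & p)) | (q & r)), 0
2. ~([]<>(r & p) -> <>(r & p)), 0   [~|-rule on 1]
3. ~(q & r), 0   [~|-rule on 1]
4. []<>(r & p), 0   [~->-rule on 2]
5. ~<>(r & p), 0   [~->-rule on 2]
6. <>(r & p), 0   [[]-rule on 4 via 0R0]
7. ~(r & p), 0   [~<>-rule on 5 via 0R0]
8. ~r, 0   [~&-rule on 3 (branches; this branch)]
9. ~p, 0   [~&-rule on 7 (branches; this branch)]
10. r & p, 1   [<>-rule on 6: fresh world 1, 0R1]
11. r, 1   [&-rule on 10]
12. p, 1   [&-rule on 10]
13. <>(r & p), 1   [[]-rule on 4 via 0R1]
14. ~(r & p), 1   [~<>-rule on 5 via 0R1]
15. ~p, 1   [~&-rule on 14 (branches; this branch)]
Accessibility: 0R0, 0R1, 1R0, 1R1
Branch closes: p and ~p both at 1.
Every branch of the negation's tableau closes; the branch above is one of them.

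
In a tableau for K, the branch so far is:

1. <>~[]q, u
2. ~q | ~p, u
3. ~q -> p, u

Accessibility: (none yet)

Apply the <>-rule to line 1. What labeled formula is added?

a fresh world v with uRv, and ~[]q at v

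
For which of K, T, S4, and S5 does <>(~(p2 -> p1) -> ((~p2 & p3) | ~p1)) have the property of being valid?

T, S4, S5

T-tableau for the negation ~<>(~(p2 -> p1) -> ((~p2 & p3) | ~p1)):
1. ~<>(~(p2 -> p1) -> ((~p2 & p3) | ~p1)), w0
2. ~(~(p2 -> p1) -> ((~p2 & p3) | ~p1)), w0
3. ~(p2 -> p1), w0
4. ~((~p2 & p3) | ~p1), w0
5. p2, w0
6. ~p1, w0
7. ~(~p2 & p3), w0
8. p1, w0
Accessibility: w0Rw0
Branch closes: p1 and ~p1 both at w0.
Every branch closes (one shown): valid in T, hence also in S4, S5 (every theorem of T is a theorem of S4 and S5).
K-tableau for the negation ~<>(~(p2 -> p1) -> ((~p2 & p3) | ~p1)):
1. ~<>(~(p2 -> p1) -> ((~p2 & p3) | ~p1)), w0
Complete open branch: countermodel on a K-frame, so not valid in K.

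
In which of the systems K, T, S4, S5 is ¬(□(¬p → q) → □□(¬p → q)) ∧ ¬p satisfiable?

T-tableau for the formula:
1. ¬(□(¬p → q) → □□(¬p → q)) ∧ ¬p, 0
2. ¬(□(¬p → q) → □□(¬p → q)), 0   [∧-rule on 1]
3. ¬p, 0   [∧-rule on 1]
4. □(¬p → q), 0   [¬→-rule on 2]
5. ¬□□(¬p → q), 0   [¬→-rule on 2]
6. ¬p → q, 0   [□-rule on 4 via 0R0]
7. q, 0   [→-rule on 6 (branches; this branch)]
8. ¬□(¬p → q), 1   [¬□-rule on 5: fresh world 1, 0R1]
9. ¬p → q, 1   [□-rule on 4 via 0R1]
10. q, 1   [→-rule on 9 (branches; this branch)]
11. ¬(¬p → q), 2   [¬□-rule on 8: fresh world 2, 1R2]
12. ¬p, 2   [¬→-rule on 11]
13. ¬q, 2   [¬→-rule on 11]
Accessibility: 0R0, 0R1, 1R1, 1R2, 2R2
Complete open branch: satisfiable in T, hence also in K (this T-model is also a K-model).
S4-tableau for the formula:
1. ¬(□(¬p → q) → □□(¬p → q)) ∧ ¬p, 0
2. ¬(□(¬p → q) → □□(¬p → q)), 0   [∧-rule on 1]
3. ¬p, 0   [∧-rule on 1]
4. □(¬p → q), 0   [¬→-rule on 2]
5. ¬□□(¬p → q), 0   [¬→-rule on 2]
6. ¬p → q, 0   [□-rule on 4 via 0R0]
7. q, 0   [→-rule on 6 (branches; this branch)]
8. ¬□(¬p → q), 1   [¬□-rule on 5: fresh world 1, 0R1]
9. ¬p → q, 1   [□-rule on 4 via 0R1]
10. q, 1   [→-rule on 9 (branches; this branch)]
11. ¬(¬p → q), 2   [¬□-rule on 8: fresh world 2, 1R2]
12. ¬p, 2   [¬→-rule on 11]
13. ¬q, 2   [¬→-rule on 11]
14. ¬p → q, 2   [□-rule on 4 via 0R2]
15. q, 2   [→-rule on 14 (branches; this branch)]
Accessibility: 0R0, 0R1, 0R2, 1R1, 1R2, 2R2
Branch closes: q and ¬q both at 2.
Every branch closes (one shown): unsatisfiable in S4, hence also in S5 (every S5-frame is an S4-frame).

K, T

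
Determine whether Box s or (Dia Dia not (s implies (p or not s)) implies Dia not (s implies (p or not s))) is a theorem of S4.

Valid

Tableau for the negation not (Box s or (Dia Dia not (s implies (p or not s)) implies Dia not (s implies (p or not s)))):
1. not (Box s or (Dia Dia not (s implies (p or not s)) implies Dia not (s implies (p or not s)))), 0
2. not Box s, 0
3. not (Dia Dia not (s implies (p or not s)) implies Dia not (s implies (p or not s))), 0
4. Dia Dia not (s implies (p or not s)), 0
5. not Dia not (s implies (p or not s)), 0
6. s implies (p or not s), 0
7. p or not s, 0
8. not s, 0
9. not s, 1
10. s implies (p or not s), 1
11. p or not s, 1
12. Dia not (s implies (p or not s)), 2
13. s implies (p or not s), 2
14. p or not s, 2
15. not s, 2
16. not (s implies (p or not s)), 3
17. s, 3
18. not (p or not s), 3
19. not p, 3
20. s implies (p or not s), 3
21. p or not s, 3
22. not s, 3
Accessibility: 0R0, 0R1, 0R2, 0R3, 1R1, 2R2, 2R3, 3R3
Branch closes: s and not s both at 3.
All branches of the negation close; one closing branch shown above.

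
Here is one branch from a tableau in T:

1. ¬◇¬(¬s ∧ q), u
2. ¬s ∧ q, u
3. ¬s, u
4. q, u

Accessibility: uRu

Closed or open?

No atom appears with both signs at the same world.

Not closed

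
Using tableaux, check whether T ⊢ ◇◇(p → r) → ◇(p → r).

Invalid (countermodel exists)

Tableau for the negation ¬(◇◇(p → r) → ◇(p → r)):
1. ¬(◇◇(p → r) → ◇(p → r)), w0
2. ◇◇(p → r), w0   [¬→-rule on 1]
3. ¬◇(p → r), w0   [¬→-rule on 1]
4. ¬(p → r), w0   [¬◇-rule on 3 via w0Rw0]
5. p, w0   [¬→-rule on 4]
6. ¬r, w0   [¬→-rule on 4]
7. ◇(p → r), w1   [◇-rule on 2: fresh world w1, w0Rw1]
8. ¬(p → r), w1   [¬◇-rule on 3 via w0Rw1]
9. p, w1   [¬→-rule on 8]
10. ¬r, w1   [¬→-rule on 8]
11. p → r, w2   [◇-rule on 7: fresh world w2, w1Rw2]
12. r, w2   [→-rule on 11 (branches; this branch)]
Accessibility: w0Rw0, w0Rw1, w1Rw1, w1Rw2, w2Rw2
The negation has an open branch (countermodel exists).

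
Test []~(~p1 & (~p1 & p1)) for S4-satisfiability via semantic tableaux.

Satisfiable (open branch found)

1. []~(~p1 & (~p1 & p1)), u
2. ~(~p1 & (~p1 & p1)), u   [[]-rule on 1 via uRu]
3. ~(~p1 & p1), u   [~&-rule on 2 (branches; this branch)]
4. ~p1, u   [~&-rule on 3 (branches; this branch)]
Accessibility: uRu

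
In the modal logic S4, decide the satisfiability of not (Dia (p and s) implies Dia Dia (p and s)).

Unsatisfiable (every branch closes)

1. not (Dia (p and s) implies Dia Dia (p and s)), w0
2. Dia (p and s), w0   [neg-implies-rule on 1]
3. not Dia Dia (p and s), w0   [neg-implies-rule on 1]
4. not Dia (p and s), w0   [neg-Dia-rule on 3 via w0Rw0]
5. not (p and s), w0   [neg-Dia-rule on 4 via w0Rw0]
6. not s, w0   [neg-and-rule on 5 (branches; this branch)]
7. p and s, w1   [Dia-rule on 2: fresh world w1, w0Rw1]
8. p, w1   [and-rule on 7]
9. s, w1   [and-rule on 7]
10. not Dia (p and s), w1   [neg-Dia-rule on 3 via w0Rw1]
11. not (p and s), w1   [neg-Dia-rule on 4 via w0Rw1]
12. not s, w1   [neg-and-rule on 11 (branches; this branch)]
Accessibility: w0Rw0, w0Rw1, w1Rw1
Branch closes: s and not s both at w1.
Every branch closes; the branch above is one of them.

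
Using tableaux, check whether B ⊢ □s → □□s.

Tableau for the negation ¬(□s → □□s):
1. ¬(□s → □□s), u
2. □s, u
3. ¬□□s, u
4. s, u
5. ¬□s, v
6. s, v
7. ¬s, w
Accessibility: uRu, uRv, vRu, vRv, vRw, wRv, wRw
The negation has an open branch (countermodel exists).

Invalid (countermodel exists)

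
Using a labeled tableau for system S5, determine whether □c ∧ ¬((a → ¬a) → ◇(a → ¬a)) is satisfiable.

No, unsatisfiable

1. □c ∧ ¬((a → ¬a) → ◇(a → ¬a)), 0
2. □c, 0
3. ¬((a → ¬a) → ◇(a → ¬a)), 0
4. a → ¬a, 0
5. ¬◇(a → ¬a), 0
6. c, 0
7. ¬(a → ¬a), 0
8. a, 0
9. ¬a, 0
Accessibility: 0R0
Branch closes: a and ¬a both at 0.
Every branch closes; the branch above is one of them.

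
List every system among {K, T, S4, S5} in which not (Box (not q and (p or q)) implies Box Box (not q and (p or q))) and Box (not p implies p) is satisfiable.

K, T

S4-tableau for the formula:
1. not (Box (not q and (p or q)) implies Box Box (not q and (p or q))) and Box (not p implies p), w0
2. not (Box (not q and (p or q)) implies Box Box (not q and (p or q))), w0   [and-rule on 1]
3. Box (not p implies p), w0   [and-rule on 1]
4. Box (not q and (p or q)), w0   [neg-implies-rule on 2]
5. not Box Box (not q and (p or q)), w0   [neg-implies-rule on 2]
6. not p implies p, w0   [Box-rule on 3 via w0Rw0]
7. not q and (p or q), w0   [Box-rule on 4 via w0Rw0]
8. not q, w0   [and-rule on 7]
9. p or q, w0   [and-rule on 7]
10. p, w0   [implies-rule on 6 (branches; this branch)]
11. not Box (not q and (p or q)), w1   [neg-Box-rule on 5: fresh world w1, w0Rw1]
12. not p implies p, w1   [Box-rule on 3 via w0Rw1]
13. not q and (p or q), w1   [Box-rule on 4 via w0Rw1]
14. not q, w1   [and-rule on 13]
15. p or q, w1   [and-rule on 13]
16. p, w1   [implies-rule on 12 (branches; this branch)]
17. not (not q and (p or q)), w2   [neg-Box-rule on 11: fresh world w2, w1Rw2]
18. not p implies p, w2   [Box-rule on 3 via w0Rw2]
19. not q and (p or q), w2   [Box-rule on 4 via w0Rw2]
20. not q, w2   [and-rule on 19]
21. p or q, w2   [and-rule on 19]
22. not (p or q), w2   [neg-and-rule on 17 (branches; this branch)]
23. not p, w2   [neg-or-rule on 22]
24. p, w2   [implies-rule on 18 (branches; this branch)]
Accessibility: w0Rw0, w0Rw1, w0Rw2, w1Rw1, w1Rw2, w2Rw2
Branch closes: p and not p both at w2.
Every branch closes (one shown): unsatisfiable in S4, hence also in S5 (every S5-frame is an S4-frame).
T-tableau for the formula:
1. not (Box (not q and (p or q)) implies Box Box (not q and (p or q))) and Box (not p implies p), w0
2. not (Box (not q and (p or q)) implies Box Box (not q and (p or q))), w0   [and-rule on 1]
3. Box (not p implies p), w0   [and-rule on 1]
4. Box (not q and (p or q)), w0   [neg-implies-rule on 2]
5. not Box Box (not q and (p or q)), w0   [neg-implies-rule on 2]
6. not p implies p, w0   [Box-rule on 3 via w0Rw0]
7. not q and (p or q), w0   [Box-rule on 4 via w0Rw0]
8. not q, w0   [and-rule on 7]
9. p or q, w0   [and-rule on 7]
10. p, w0   [implies-rule on 6 (branches; this branch)]
11. not Box (not q and (p or q)), w1   [neg-Box-rule on 5: fresh world w1, w0Rw1]
12. not p implies p, w1   [Box-rule on 3 via w0Rw1]
13. not q and (p or q), w1   [Box-rule on 4 via w0Rw1]
14. not q, w1   [and-rule on 13]
15. p or q, w1   [and-rule on 13]
16. p, w1   [implies-rule on 12 (branches; this branch)]
17. not (not q and (p or q)), w2   [neg-Box-rule on 11: fresh world w2, w1Rw2]
18. not (p or q), w2   [neg-and-rule on 17 (branches; this branch)]
19. not p, w2   [neg-or-rule on 18]
20. not q, w2   [neg-or-rule on 18]
Accessibility: w0Rw0, w0Rw1, w1Rw1, w1Rw2, w2Rw2
Complete open branch: satisfiable in T, hence also in K (this T-model is also a K-model).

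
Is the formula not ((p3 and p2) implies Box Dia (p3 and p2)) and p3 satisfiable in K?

1. not ((p3 and p2) implies Box Dia (p3 and p2)) and p3, u
2. not ((p3 and p2) implies Box Dia (p3 and p2)), u
3. p3, u
4. p3 and p2, u
5. not Box Dia (p3 and p2), u
6. p2, u
7. not Dia (p3 and p2), v
Accessibility: uRv

Satisfiable (open branch found)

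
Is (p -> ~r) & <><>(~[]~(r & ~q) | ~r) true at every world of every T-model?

Not valid

Tableau for the negation ~((p -> ~r) & <><>(~[]~(r & ~q) | ~r)):
1. ~((p -> ~r) & <><>(~[]~(r & ~q) | ~r)), w0
2. ~<><>(~[]~(r & ~q) | ~r), w0   [~&-rule on 1 (branches; this branch)]
3. ~<>(~[]~(r & ~q) | ~r), w0   [~<>-rule on 2 via w0Rw0]
4. ~(~[]~(r & ~q) | ~r), w0   [~<>-rule on 3 via w0Rw0]
5. []~(r & ~q), w0   [~|-rule on 4]
6. r, w0   [~|-rule on 4]
7. ~(r & ~q), w0   [[]-rule on 5 via w0Rw0]
8. q, w0   [~&-rule on 7 (branches; this branch)]
Accessibility: w0Rw0
The negation has an open branch (countermodel exists).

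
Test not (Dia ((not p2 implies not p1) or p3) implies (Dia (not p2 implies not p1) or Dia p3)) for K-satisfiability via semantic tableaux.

No, unsatisfiable

1. not (Dia ((not p2 implies not p1) or p3) implies (Dia (not p2 implies not p1) or Dia p3)), w0
2. Dia ((not p2 implies not p1) or p3), w0   [neg-implies-rule on 1]
3. not (Dia (not p2 implies not p1) or Dia p3), w0   [neg-implies-rule on 1]
4. not Dia (not p2 implies not p1), w0   [neg-or-rule on 3]
5. not Dia p3, w0   [neg-or-rule on 3]
6. (not p2 implies not p1) or p3, w1   [Dia-rule on 2: fresh world w1, w0Rw1]
7. not (not p2 implies not p1), w1   [neg-Dia-rule on 4 via w0Rw1]
8. not p2, w1   [neg-implies-rule on 7]
9. p1, w1   [neg-implies-rule on 7]
10. not p3, w1   [neg-Dia-rule on 5 via w0Rw1]
11. not p2 implies not p1, w1   [or-rule on 6 (branches; this branch)]
12. not p1, w1   [implies-rule on 11 (branches; this branch)]
Accessibility: w0Rw1
Branch closes: p1 and not p1 both at w1.
(One branch shown.) All branches close.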